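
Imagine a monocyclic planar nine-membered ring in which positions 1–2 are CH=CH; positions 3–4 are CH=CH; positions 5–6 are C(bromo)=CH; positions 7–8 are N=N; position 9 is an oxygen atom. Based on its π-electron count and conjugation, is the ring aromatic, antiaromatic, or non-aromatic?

Aromatic

Every ring atom contributes a p orbital perpendicular to the ring (each doubly-bonded ring atom is sp² with one p-orbital electron; each =N– nitrogen is pyridine-type (lone pair in the sp² plane, one electron in the p orbital); the oxygen donates one lone pair from its p orbital), so the π system is cyclic and fully conjugated.
π-electron count: 4 × 2 = 8 from the double-bond units + 2 from the O atom = 10.
With 10 π electrons (n = 2), the Hückel 4n+2 condition holds.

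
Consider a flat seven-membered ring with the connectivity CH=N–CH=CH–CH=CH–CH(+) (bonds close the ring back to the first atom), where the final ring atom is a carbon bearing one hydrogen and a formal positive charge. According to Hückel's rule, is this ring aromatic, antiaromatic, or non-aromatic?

All ring atoms are sp² and supply a p orbital to the ring (each doubly-bonded ring atom is sp² with one p-orbital electron; the doubly-bonded nitrogens are pyridine-type — their lone pairs lie in the ring plane, leaving one electron in the p orbital; the carbocation has an empty p orbital); the conjugation is uninterrupted.
Adding the contributions, 3 × 2 = 6 from the double-bond units + 0 from the CH(+) atom = 6.
With 6 π electrons (n = 1), the Hückel 4n+2 condition holds.

Aromatic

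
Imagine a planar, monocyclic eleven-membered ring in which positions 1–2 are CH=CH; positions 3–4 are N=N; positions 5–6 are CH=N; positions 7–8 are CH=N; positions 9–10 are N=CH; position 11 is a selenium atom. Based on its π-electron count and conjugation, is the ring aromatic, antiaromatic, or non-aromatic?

Check conjugation: the double-bond atoms are sp², each contributing one p electron; each sp² =N– keeps its lone pair in-plane and puts one electron into the π system; the selenium donates one lone pair from its p orbital — every position has a p orbital, so the cyclic π system is continuous.
Tallying contributions gives 5 × 2 = 10 from the double-bond units + 2 from the Se atom = 12.
12 = 4(3); a planar, fully conjugated 4n system is antiaromatic.

Antiaromatic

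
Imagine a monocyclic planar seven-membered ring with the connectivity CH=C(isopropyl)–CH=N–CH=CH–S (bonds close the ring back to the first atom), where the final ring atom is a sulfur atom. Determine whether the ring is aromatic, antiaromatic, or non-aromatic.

Antiaromatic

All ring atoms are sp² and supply a p orbital to the ring (the double-bond atoms are sp², each contributing one p electron; the doubly-bonded nitrogens are pyridine-type — their lone pairs lie in the ring plane, leaving one electron in the p orbital; the sulfur donates one lone pair from its p orbital); the conjugation is uninterrupted.
π-electron count: 3 × 2 = 6 from the double-bond units + 2 from the S atom = 8.
A 4n π count (8, n = 2) in a planar conjugated ring means antiaromatic.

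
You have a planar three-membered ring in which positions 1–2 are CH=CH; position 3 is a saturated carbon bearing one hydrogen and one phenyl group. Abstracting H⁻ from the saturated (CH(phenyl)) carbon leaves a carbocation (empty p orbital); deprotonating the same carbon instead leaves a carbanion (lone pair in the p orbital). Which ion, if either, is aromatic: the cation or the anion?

The cation

Once that carbon is sp², every ring atom has a p orbital and both ions are fully conjugated.
Cation: 1 × 2 + 0 = 2 π electrons → 4(0)+2, aromatic.
Anion: 1 × 2 + 2 = 4 π electrons → 4(1), antiaromatic.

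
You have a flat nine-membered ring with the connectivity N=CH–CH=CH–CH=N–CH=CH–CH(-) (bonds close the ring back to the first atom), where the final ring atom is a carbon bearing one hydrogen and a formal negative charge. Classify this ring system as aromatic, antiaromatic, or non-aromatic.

Aromatic

All ring atoms are sp² and supply a p orbital to the ring (each doubly-bonded ring atom is sp² with one p-orbital electron; each =N– nitrogen is pyridine-type (lone pair in the sp² plane, one electron in the p orbital); the carbanion's lone pair occupies the p orbital); the conjugation is uninterrupted.
Tallying contributions gives 4 × 2 = 8 from the double-bond units + 2 from the CH(-) atom = 10.
Since 10 = 4·2 + 2, the ring meets the 4n+2 criterion.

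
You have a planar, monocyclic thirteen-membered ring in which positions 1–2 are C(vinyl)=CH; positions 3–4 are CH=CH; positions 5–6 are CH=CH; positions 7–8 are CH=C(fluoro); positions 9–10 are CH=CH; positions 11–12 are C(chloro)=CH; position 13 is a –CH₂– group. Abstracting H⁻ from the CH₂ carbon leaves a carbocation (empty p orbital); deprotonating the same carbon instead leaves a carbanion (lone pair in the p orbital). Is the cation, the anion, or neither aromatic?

The anion

In both ions every ring atom is sp² and contributes a p orbital, so both rings are fully conjugated.
Cation: 6 × 2 + 0 = 12 π electrons → 4(3), antiaromatic.
Anion: 6 × 2 + 2 = 14 π electrons → 4(3)+2, aromatic.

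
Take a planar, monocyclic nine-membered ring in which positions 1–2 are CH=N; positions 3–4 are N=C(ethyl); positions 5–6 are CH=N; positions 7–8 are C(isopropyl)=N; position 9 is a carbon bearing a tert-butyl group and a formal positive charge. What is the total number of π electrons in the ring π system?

Every ring atom contributes a p orbital perpendicular to the ring (each doubly-bonded ring atom is sp² with one p-orbital electron; each =N– nitrogen is pyridine-type (lone pair in the sp² plane, one electron in the p orbital); the carbocation has an empty p orbital), so the π system is cyclic and fully conjugated.
Adding the contributions, 4 × 2 = 8 from the double-bond units + 0 from the C(tert-butyl)(+) atom = 8.

8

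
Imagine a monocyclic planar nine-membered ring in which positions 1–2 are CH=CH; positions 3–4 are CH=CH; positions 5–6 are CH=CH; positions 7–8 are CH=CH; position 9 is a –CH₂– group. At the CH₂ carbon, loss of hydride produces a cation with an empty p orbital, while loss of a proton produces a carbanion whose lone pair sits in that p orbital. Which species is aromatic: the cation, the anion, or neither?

Once that carbon is sp², every ring atom has a p orbital and both ions are fully conjugated.
Cation: 4 × 2 + 0 = 8 π electrons → 4(2), antiaromatic.
Anion: 4 × 2 + 2 = 10 π electrons → 4(2)+2, aromatic.

The anion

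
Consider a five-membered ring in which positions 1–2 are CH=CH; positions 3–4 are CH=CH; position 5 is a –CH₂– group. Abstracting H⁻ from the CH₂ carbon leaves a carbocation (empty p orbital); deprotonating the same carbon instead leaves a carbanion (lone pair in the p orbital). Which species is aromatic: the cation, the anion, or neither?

The anion

In either ion the ring is fully conjugated: every atom, including the new sp² carbon, supplies a p orbital.
Cation: 2 × 2 + 0 = 4 π electrons → 4(1), antiaromatic.
Anion: 2 × 2 + 2 = 6 π electrons → 4(1)+2, aromatic.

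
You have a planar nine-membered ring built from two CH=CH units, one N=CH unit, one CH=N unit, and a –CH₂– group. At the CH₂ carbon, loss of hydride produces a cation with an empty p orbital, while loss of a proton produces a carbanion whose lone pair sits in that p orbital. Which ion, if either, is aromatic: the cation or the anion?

The anion

In either ion the ring is fully conjugated: every atom, including the new sp² carbon, supplies a p orbital.
Cation: 4 × 2 + 0 = 8 π electrons → 4(2), antiaromatic.
Anion: 4 × 2 + 2 = 10 π electrons → 4(2)+2, aromatic.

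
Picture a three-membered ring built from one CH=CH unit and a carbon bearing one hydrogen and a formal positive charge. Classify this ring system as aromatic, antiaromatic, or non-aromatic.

The p orbitals form a continuous loop: each doubly-bonded ring atom is sp² with one p-orbital electron; the carbocation has an empty p orbital. The ring is fully conjugated.
π-electron count: 1 × 2 = 2 from the double-bond unit + 0 from the CH(+) atom = 2.
2 = 4(0) + 2, which satisfies Hückel's 4n+2 rule.
(The species described is the cyclopropenyl cation.)

Aromatic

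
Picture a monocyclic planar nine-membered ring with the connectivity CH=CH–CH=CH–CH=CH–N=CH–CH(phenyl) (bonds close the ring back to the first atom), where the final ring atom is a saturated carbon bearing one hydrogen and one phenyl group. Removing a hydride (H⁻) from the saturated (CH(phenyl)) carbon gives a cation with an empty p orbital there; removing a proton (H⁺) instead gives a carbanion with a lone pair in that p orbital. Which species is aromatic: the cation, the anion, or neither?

The anion

Both ions have a continuous loop of p orbitals — each ring atom is sp².
Cation: 4 × 2 + 0 = 8 π electrons → 4(2), antiaromatic.
Anion: 4 × 2 + 2 = 10 π electrons → 4(2)+2, aromatic.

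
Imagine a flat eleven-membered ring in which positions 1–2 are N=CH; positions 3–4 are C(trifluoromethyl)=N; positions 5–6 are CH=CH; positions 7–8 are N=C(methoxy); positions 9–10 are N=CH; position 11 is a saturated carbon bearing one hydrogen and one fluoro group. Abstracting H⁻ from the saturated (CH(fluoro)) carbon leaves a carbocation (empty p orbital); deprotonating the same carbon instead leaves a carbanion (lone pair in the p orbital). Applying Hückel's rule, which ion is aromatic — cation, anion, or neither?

The cation

Both ions have a continuous loop of p orbitals — each ring atom is sp².
Cation: 5 × 2 + 0 = 10 π electrons → 4(2)+2, aromatic.
Anion: 5 × 2 + 2 = 12 π electrons → 4(3), antiaromatic.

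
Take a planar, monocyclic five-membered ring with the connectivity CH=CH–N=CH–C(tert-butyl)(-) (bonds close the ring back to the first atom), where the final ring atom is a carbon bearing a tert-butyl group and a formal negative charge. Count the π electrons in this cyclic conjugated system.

All ring atoms are sp² and supply a p orbital to the ring (the double-bond atoms are sp², each contributing one p electron; the doubly-bonded nitrogens are pyridine-type — their lone pairs lie in the ring plane, leaving one electron in the p orbital; the carbanion's lone pair occupies the p orbital); the conjugation is uninterrupted.
π-electron count: 2 × 2 = 4 from the double-bond units + 2 from the C(tert-butyl)(-) atom = 6.

6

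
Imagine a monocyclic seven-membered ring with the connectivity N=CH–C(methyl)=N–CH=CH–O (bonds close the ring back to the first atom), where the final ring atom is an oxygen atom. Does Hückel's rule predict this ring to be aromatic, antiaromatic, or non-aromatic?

Check conjugation: every atom in a ring double bond is sp² and brings one electron to the p orbital; each =N– nitrogen is pyridine-type (lone pair in the sp² plane, one electron in the p orbital); the oxygen donates one lone pair from its p orbital — every position has a p orbital, so the cyclic π system is continuous.
π-electron count: 3 × 2 = 6 from the double-bond units + 2 from the O atom = 8.
8 = 4(2); a planar, fully conjugated 4n system is antiaromatic.

Antiaromatic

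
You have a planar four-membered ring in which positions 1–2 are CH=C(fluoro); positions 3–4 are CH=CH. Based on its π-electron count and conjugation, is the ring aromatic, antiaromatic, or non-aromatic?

All ring atoms are sp² and supply a p orbital to the ring (every atom in a ring double bond is sp² and brings one electron to the p orbital); the conjugation is uninterrupted.
π-electron count: 2 × 2 = 4 from the 2 double-bond units.
A 4n π count (4, n = 1) in a planar conjugated ring means antiaromatic.

Antiaromatic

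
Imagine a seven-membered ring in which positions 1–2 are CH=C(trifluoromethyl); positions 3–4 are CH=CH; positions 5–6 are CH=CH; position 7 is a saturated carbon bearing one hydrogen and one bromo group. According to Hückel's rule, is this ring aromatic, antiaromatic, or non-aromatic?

Non-aromatic

The CH(bromo) position has four σ bonds — that saturated carbon is sp³ and has no p orbital in the ring π system — so the cyclic conjugation is interrupted.
Hückel's rule only applies to fully conjugated rings, so this one is simply non-aromatic.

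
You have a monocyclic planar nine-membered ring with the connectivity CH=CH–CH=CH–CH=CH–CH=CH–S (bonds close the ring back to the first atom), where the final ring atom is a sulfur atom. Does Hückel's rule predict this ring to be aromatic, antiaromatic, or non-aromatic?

The p orbitals form a continuous loop: every atom in a ring double bond is sp² and brings one electron to the p orbital; the sulfur donates one lone pair from its p orbital. The ring is fully conjugated.
π-electron count: 4 × 2 = 8 from the double-bond units + 2 from the S atom = 10.
With 10 π electrons (n = 2), the Hückel 4n+2 condition holds.

Aromatic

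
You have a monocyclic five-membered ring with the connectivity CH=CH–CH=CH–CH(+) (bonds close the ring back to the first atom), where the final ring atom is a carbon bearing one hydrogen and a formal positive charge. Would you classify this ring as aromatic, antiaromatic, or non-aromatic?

All ring atoms are sp² and supply a p orbital to the ring (each doubly-bonded ring atom is sp² with one p-orbital electron; the carbocation has an empty p orbital); the conjugation is uninterrupted.
Tallying contributions gives 2 × 2 = 4 from the double-bond units + 0 from the CH(+) atom = 4.
4 = 4(1); a planar, fully conjugated 4n system is antiaromatic.

Antiaromatic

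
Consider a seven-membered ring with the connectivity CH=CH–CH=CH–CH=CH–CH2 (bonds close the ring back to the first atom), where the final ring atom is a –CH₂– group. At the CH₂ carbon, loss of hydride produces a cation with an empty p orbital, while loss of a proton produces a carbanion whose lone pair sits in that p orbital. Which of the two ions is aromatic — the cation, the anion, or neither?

The cation

Once that carbon is sp², every ring atom has a p orbital and both ions are fully conjugated.
Cation: 3 × 2 + 0 = 6 π electrons → 4(1)+2, aromatic.
Anion: 3 × 2 + 2 = 8 π electrons → 4(2), antiaromatic.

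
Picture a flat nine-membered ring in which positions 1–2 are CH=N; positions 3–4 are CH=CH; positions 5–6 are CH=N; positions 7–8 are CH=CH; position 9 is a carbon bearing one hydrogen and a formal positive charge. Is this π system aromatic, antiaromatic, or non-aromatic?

Antiaromatic

Every ring atom contributes a p orbital perpendicular to the ring (each doubly-bonded ring atom is sp² with one p-orbital electron; each sp² =N– keeps its lone pair in-plane and puts one electron into the π system; the carbocation has an empty p orbital), so the π system is cyclic and fully conjugated.
π-electron count: 4 × 2 = 8 from the double-bond units + 0 from the CH(+) atom = 8.
8 is a 4n count (n = 2), so the planar conjugated ring is antiaromatic.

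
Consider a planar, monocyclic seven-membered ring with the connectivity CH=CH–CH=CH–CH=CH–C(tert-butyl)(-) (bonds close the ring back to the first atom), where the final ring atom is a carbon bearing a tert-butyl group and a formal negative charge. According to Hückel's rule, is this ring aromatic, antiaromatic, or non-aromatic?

All ring atoms are sp² and supply a p orbital to the ring (each doubly-bonded ring atom is sp² with one p-orbital electron; the carbanion's lone pair occupies the p orbital); the conjugation is uninterrupted.
Tallying contributions gives 3 × 2 = 6 from the double-bond units + 2 from the C(tert-butyl)(-) atom = 8.
A 4n π count (8, n = 2) in a planar conjugated ring means antiaromatic.

Antiaromatic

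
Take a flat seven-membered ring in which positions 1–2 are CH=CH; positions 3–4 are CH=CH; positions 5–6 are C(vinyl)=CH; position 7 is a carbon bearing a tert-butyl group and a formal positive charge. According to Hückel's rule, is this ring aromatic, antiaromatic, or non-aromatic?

Every ring atom contributes a p orbital perpendicular to the ring (the double-bond atoms are sp², each contributing one p electron; the carbocation has an empty p orbital), so the π system is cyclic and fully conjugated.
Adding the contributions, 3 × 2 = 6 from the double-bond units + 0 from the C(tert-butyl)(+) atom = 6.
6 = 4(1) + 2, which satisfies Hückel's 4n+2 rule.

Aromatic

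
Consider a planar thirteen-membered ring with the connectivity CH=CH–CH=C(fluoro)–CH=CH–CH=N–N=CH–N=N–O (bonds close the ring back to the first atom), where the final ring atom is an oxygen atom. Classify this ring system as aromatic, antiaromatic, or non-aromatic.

Aromatic

Every ring atom contributes a p orbital perpendicular to the ring (each doubly-bonded ring atom is sp² with one p-orbital electron; the doubly-bonded nitrogens are pyridine-type — their lone pairs lie in the ring plane, leaving one electron in the p orbital; the oxygen donates one lone pair from its p orbital), so the π system is cyclic and fully conjugated.
π-electron count: 6 × 2 = 12 from the double-bond units + 2 from the O atom = 14.
14 = 4(3) + 2, which satisfies Hückel's 4n+2 rule.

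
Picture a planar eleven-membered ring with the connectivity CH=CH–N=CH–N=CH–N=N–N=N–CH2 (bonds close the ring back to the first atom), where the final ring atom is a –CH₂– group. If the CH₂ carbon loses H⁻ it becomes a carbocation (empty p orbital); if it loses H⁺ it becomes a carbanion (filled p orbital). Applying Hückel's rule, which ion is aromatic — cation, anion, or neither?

The cation

Both ions have a continuous loop of p orbitals — each ring atom is sp².
Cation: 5 × 2 + 0 = 10 π electrons → 4(2)+2, aromatic.
Anion: 5 × 2 + 2 = 12 π electrons → 4(3), antiaromatic.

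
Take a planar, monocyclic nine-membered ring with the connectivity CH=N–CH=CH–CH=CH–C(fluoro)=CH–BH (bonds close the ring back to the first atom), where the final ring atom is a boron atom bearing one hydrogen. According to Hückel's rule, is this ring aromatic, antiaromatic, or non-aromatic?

All ring atoms are sp² and supply a p orbital to the ring (each doubly-bonded ring atom is sp² with one p-orbital electron; each sp² =N– keeps its lone pair in-plane and puts one electron into the π system; the boron has an empty p orbital); the conjugation is uninterrupted.
Tallying contributions gives 4 × 2 = 8 from the double-bond units + 0 from the BH atom = 8.
A 4n π count (8, n = 2) in a planar conjugated ring means antiaromatic.

Antiaromatic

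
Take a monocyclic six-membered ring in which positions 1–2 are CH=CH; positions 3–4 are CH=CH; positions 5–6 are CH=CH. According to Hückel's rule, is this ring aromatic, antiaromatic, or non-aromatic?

Aromatic

Check conjugation: the double-bond atoms are sp², each contributing one p electron — every position has a p orbital, so the cyclic π system is continuous.
π-electron count: 3 × 2 = 6 from the 3 double-bond units.
That gives a 4n+2 count (6, n = 1).
This is benzene.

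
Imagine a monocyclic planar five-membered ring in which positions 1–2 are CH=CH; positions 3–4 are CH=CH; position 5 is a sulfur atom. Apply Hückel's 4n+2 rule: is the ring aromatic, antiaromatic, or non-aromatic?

Every ring atom contributes a p orbital perpendicular to the ring (every atom in a ring double bond is sp² and brings one electron to the p orbital; the sulfur donates one lone pair from its p orbital), so the π system is cyclic and fully conjugated.
Counting π electrons: 2 × 2 = 4 from the double-bond units + 2 from the S atom = 6.
6 = 4(1) + 2, which satisfies Hückel's 4n+2 rule.

Aromatic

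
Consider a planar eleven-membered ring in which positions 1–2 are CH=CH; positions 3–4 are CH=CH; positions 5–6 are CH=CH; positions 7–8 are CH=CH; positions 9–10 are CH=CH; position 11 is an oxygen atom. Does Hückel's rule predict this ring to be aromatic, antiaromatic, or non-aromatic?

The p orbitals form a continuous loop: each doubly-bonded ring atom is sp² with one p-orbital electron; the oxygen donates one lone pair from its p orbital. The ring is fully conjugated.
π-electron count: 5 × 2 = 10 from the double-bond units + 2 from the O atom = 12.
12 is a 4n count (n = 3), so the planar conjugated ring is antiaromatic.

Antiaromatic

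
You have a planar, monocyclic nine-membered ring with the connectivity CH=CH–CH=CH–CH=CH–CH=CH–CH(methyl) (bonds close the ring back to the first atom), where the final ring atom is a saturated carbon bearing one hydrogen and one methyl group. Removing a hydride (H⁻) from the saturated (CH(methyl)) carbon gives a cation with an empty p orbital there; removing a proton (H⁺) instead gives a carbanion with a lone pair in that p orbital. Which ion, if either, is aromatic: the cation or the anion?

The anion

In either ion the ring is fully conjugated: every atom, including the new sp² carbon, supplies a p orbital.
Cation: 4 × 2 + 0 = 8 π electrons → 4(2), antiaromatic.
Anion: 4 × 2 + 2 = 10 π electrons → 4(2)+2, aromatic.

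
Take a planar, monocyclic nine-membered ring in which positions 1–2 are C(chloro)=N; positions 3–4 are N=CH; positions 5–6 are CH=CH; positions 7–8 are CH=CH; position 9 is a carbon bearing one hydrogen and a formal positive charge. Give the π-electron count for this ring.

8

The p orbitals form a continuous loop: each doubly-bonded ring atom is sp² with one p-orbital electron; each =N– nitrogen is pyridine-type (lone pair in the sp² plane, one electron in the p orbital); the carbocation has an empty p orbital. The ring is fully conjugated.
Adding the contributions, 4 × 2 = 8 from the double-bond units + 0 from the CH(+) atom = 8.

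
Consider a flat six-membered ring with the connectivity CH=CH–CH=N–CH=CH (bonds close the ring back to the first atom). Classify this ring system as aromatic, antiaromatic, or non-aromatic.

All ring atoms are sp² and supply a p orbital to the ring (the double-bond atoms are sp², each contributing one p electron; each =N– nitrogen is pyridine-type (lone pair in the sp² plane, one electron in the p orbital)); the conjugation is uninterrupted.
Counting π electrons: 3 × 2 = 6 from the 3 double-bond units.
Since 6 = 4·1 + 2, the ring meets the 4n+2 criterion.

Aromatic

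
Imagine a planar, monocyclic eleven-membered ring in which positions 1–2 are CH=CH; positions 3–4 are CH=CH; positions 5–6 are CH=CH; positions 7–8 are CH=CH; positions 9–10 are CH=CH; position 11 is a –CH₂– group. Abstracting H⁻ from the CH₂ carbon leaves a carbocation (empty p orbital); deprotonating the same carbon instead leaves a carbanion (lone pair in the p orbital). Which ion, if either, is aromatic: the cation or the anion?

The cation

In either ion the ring is fully conjugated: every atom, including the new sp² carbon, supplies a p orbital.
Cation: 5 × 2 + 0 = 10 π electrons → 4(2)+2, aromatic.
Anion: 5 × 2 + 2 = 12 π electrons → 4(3), antiaromatic.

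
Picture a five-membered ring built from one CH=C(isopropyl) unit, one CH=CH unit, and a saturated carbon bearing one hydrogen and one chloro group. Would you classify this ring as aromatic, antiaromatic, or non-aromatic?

Non-aromatic

The CH(chloro) position has four σ bonds — that saturated carbon is sp³ and has no p orbital in the ring π system — so the cyclic conjugation is interrupted.
Hückel's rule only applies to fully conjugated rings, so this one is simply non-aromatic.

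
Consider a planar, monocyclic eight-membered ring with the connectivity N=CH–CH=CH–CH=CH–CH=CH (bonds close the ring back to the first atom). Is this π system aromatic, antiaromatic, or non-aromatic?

The p orbitals form a continuous loop: every atom in a ring double bond is sp² and brings one electron to the p orbital; each sp² =N– keeps its lone pair in-plane and puts one electron into the π system. The ring is fully conjugated.
π-electron count: 4 × 2 = 8 from the 4 double-bond units.
With 8 = 4·2 π electrons, Hückel's rule classifies the planar ring as antiaromatic.

Antiaromatic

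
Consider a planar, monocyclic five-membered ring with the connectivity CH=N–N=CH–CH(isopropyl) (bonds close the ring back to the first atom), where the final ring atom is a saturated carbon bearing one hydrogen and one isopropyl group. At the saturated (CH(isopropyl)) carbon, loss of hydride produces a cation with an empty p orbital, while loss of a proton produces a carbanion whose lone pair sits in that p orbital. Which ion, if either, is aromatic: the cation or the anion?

The anion

Once that carbon is sp², every ring atom has a p orbital and both ions are fully conjugated.
Cation: 2 × 2 + 0 = 4 π electrons → 4(1), antiaromatic.
Anion: 2 × 2 + 2 = 6 π electrons → 4(1)+2, aromatic.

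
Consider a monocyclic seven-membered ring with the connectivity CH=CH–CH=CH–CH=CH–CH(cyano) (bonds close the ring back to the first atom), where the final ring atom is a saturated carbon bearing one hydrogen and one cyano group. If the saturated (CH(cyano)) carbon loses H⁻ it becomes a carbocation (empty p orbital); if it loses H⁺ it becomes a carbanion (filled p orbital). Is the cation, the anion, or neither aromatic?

The cation

Once that carbon is sp², every ring atom has a p orbital and both ions are fully conjugated.
Cation: 3 × 2 + 0 = 6 π electrons → 4(1)+2, aromatic.
Anion: 3 × 2 + 2 = 8 π electrons → 4(2), antiaromatic.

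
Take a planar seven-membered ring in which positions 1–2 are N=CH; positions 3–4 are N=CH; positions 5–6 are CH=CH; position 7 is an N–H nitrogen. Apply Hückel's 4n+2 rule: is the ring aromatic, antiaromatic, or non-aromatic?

Antiaromatic

The p orbitals form a continuous loop: each doubly-bonded ring atom is sp² with one p-orbital electron; each =N– nitrogen is pyridine-type (lone pair in the sp² plane, one electron in the p orbital); the pyrrole-type nitrogen donates its lone pair from the p orbital. The ring is fully conjugated.
Counting π electrons: 3 × 2 = 6 from the double-bond units + 2 from the NH atom = 8.
A 4n π count (8, n = 2) in a planar conjugated ring means antiaromatic.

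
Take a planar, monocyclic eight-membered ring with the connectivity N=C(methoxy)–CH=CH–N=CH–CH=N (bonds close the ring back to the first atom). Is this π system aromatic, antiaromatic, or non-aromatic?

Antiaromatic

All ring atoms are sp² and supply a p orbital to the ring (the double-bond atoms are sp², each contributing one p electron; each sp² =N– keeps its lone pair in-plane and puts one electron into the π system); the conjugation is uninterrupted.
Tallying contributions gives 4 × 2 = 8 from the 4 double-bond units.
With 8 = 4·2 π electrons, Hückel's rule classifies the planar ring as antiaromatic.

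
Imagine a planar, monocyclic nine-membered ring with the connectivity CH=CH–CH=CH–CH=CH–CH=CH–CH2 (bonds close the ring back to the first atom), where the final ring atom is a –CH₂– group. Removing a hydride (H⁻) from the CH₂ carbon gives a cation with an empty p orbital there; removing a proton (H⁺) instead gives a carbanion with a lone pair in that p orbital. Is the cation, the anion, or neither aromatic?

The anion

Once that carbon is sp², every ring atom has a p orbital and both ions are fully conjugated.
Cation: 4 × 2 + 0 = 8 π electrons → 4(2), antiaromatic.
Anion: 4 × 2 + 2 = 10 π electrons → 4(2)+2, aromatic.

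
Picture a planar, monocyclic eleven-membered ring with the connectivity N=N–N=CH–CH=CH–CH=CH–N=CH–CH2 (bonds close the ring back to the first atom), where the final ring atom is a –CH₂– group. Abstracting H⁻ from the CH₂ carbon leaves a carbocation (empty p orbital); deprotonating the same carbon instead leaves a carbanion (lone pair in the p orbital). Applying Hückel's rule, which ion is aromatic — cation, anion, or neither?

Once that carbon is sp², every ring atom has a p orbital and both ions are fully conjugated.
Cation: 5 × 2 + 0 = 10 π electrons → 4(2)+2, aromatic.
Anion: 5 × 2 + 2 = 12 π electrons → 4(3), antiaromatic.

The cation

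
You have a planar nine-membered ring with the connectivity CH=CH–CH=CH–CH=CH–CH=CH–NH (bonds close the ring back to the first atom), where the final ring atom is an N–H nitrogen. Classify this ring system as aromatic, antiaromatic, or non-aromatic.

Aromatic

The p orbitals form a continuous loop: the double-bond atoms are sp², each contributing one p electron; the pyrrole-type nitrogen donates its lone pair from the p orbital. The ring is fully conjugated.
Tallying contributions gives 4 × 2 = 8 from the double-bond units + 2 from the NH atom = 10.
That gives a 4n+2 count (10, n = 2).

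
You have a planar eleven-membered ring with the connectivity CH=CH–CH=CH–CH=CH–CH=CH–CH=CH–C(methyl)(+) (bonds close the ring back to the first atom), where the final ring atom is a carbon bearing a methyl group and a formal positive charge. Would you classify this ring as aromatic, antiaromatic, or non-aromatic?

Aromatic

All ring atoms are sp² and supply a p orbital to the ring (every atom in a ring double bond is sp² and brings one electron to the p orbital; the carbocation has an empty p orbital); the conjugation is uninterrupted.
π-electron count: 5 × 2 = 10 from the double-bond units + 0 from the C(methyl)(+) atom = 10.
With 10 π electrons (n = 2), the Hückel 4n+2 condition holds.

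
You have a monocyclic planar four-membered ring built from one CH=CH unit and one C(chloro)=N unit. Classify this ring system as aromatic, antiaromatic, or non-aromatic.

Check conjugation: the double-bond atoms are sp², each contributing one p electron; the doubly-bonded nitrogens are pyridine-type — their lone pairs lie in the ring plane, leaving one electron in the p orbital — every position has a p orbital, so the cyclic π system is continuous.
Counting π electrons: 2 × 2 = 4 from the 2 double-bond units.
4 = 4(1); a planar, fully conjugated 4n system is antiaromatic.

Antiaromatic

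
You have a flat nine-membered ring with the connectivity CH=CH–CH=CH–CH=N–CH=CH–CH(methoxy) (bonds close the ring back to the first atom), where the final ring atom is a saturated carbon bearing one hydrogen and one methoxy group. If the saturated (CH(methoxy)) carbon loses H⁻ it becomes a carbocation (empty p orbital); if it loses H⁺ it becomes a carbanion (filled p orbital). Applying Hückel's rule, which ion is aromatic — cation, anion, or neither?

Both ions have a continuous loop of p orbitals — each ring atom is sp².
Cation: 4 × 2 + 0 = 8 π electrons → 4(2), antiaromatic.
Anion: 4 × 2 + 2 = 10 π electrons → 4(2)+2, aromatic.

The anion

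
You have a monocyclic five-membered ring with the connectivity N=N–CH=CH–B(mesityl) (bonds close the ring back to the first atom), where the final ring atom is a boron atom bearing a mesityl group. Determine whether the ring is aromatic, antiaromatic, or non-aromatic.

Antiaromatic

Check conjugation: the double-bond atoms are sp², each contributing one p electron; the doubly-bonded nitrogens are pyridine-type — their lone pairs lie in the ring plane, leaving one electron in the p orbital; the boron has an empty p orbital — every position has a p orbital, so the cyclic π system is continuous.
π-electron count: 2 × 2 = 4 from the double-bond units + 0 from the B(mesityl) atom = 4.
With 4 = 4·1 π electrons, Hückel's rule classifies the planar ring as antiaromatic.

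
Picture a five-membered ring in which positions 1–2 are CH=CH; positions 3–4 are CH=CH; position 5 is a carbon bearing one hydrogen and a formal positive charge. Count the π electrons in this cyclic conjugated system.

4

Check conjugation: each doubly-bonded ring atom is sp² with one p-orbital electron; the carbocation has an empty p orbital — every position has a p orbital, so the cyclic π system is continuous.
Counting π electrons: 2 × 2 = 4 from the double-bond units + 0 from the CH(+) atom = 4.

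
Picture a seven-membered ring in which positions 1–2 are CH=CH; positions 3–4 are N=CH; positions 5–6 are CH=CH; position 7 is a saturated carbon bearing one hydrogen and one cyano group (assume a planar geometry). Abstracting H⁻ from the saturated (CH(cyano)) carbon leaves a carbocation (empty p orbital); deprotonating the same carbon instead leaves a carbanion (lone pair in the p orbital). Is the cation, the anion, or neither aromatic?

In either ion the ring is fully conjugated: every atom, including the new sp² carbon, supplies a p orbital.
Cation: 3 × 2 + 0 = 6 π electrons → 4(1)+2, aromatic.
Anion: 3 × 2 + 2 = 8 π electrons → 4(2), antiaromatic.

The cation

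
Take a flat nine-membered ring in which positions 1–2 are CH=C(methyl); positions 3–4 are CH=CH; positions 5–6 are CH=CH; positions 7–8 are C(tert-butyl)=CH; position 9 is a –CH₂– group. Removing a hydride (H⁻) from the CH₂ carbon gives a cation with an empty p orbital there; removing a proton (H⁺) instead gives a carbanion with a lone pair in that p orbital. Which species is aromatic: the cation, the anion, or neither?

In either ion the ring is fully conjugated: every atom, including the new sp² carbon, supplies a p orbital.
Cation: 4 × 2 + 0 = 8 π electrons → 4(2), antiaromatic.
Anion: 4 × 2 + 2 = 10 π electrons → 4(2)+2, aromatic.

The anion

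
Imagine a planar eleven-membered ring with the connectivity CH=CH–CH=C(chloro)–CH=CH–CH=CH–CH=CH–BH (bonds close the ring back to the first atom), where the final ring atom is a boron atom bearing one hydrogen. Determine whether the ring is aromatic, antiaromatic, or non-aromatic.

Aromatic

All ring atoms are sp² and supply a p orbital to the ring (every atom in a ring double bond is sp² and brings one electron to the p orbital; the boron has an empty p orbital); the conjugation is uninterrupted.
Adding the contributions, 5 × 2 = 10 from the double-bond units + 0 from the BH atom = 10.
That gives a 4n+2 count (10, n = 2).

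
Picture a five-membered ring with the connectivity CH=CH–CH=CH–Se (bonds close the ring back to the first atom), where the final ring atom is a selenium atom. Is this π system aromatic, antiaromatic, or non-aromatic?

All ring atoms are sp² and supply a p orbital to the ring (the double-bond atoms are sp², each contributing one p electron; the selenium donates one lone pair from its p orbital); the conjugation is uninterrupted.
Counting π electrons: 2 × 2 = 4 from the double-bond units + 2 from the Se atom = 6.
Since 6 = 4·1 + 2, the ring meets the 4n+2 criterion.

Aromatic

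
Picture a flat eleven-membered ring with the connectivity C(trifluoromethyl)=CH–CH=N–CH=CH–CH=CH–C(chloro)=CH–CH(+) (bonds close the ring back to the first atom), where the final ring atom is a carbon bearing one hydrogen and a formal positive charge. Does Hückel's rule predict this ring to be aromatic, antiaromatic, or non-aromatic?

The p orbitals form a continuous loop: each doubly-bonded ring atom is sp² with one p-orbital electron; each sp² =N– keeps its lone pair in-plane and puts one electron into the π system; the carbocation has an empty p orbital. The ring is fully conjugated.
Tallying contributions gives 5 × 2 = 10 from the double-bond units + 0 from the CH(+) atom = 10.
That gives a 4n+2 count (10, n = 2).

Aromatic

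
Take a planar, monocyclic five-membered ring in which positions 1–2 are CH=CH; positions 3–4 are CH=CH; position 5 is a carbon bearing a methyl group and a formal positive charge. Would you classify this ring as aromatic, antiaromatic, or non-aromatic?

Antiaromatic

Check conjugation: the double-bond atoms are sp², each contributing one p electron; the carbocation has an empty p orbital — every position has a p orbital, so the cyclic π system is continuous.
Counting π electrons: 2 × 2 = 4 from the double-bond units + 0 from the C(methyl)(+) atom = 4.
A 4n π count (4, n = 1) in a planar conjugated ring means antiaromatic.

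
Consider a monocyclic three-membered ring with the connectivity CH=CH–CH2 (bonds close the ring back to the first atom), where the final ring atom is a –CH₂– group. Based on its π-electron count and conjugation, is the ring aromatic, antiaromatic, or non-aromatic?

Non-aromatic

At the CH2 position, the tetrahedral CH₂ carbon is sp³ and has no p orbital in the ring π system; the ring's p-orbital overlap is broken there.
Without a continuous loop of overlapping p orbitals the Hückel electron count never comes into play.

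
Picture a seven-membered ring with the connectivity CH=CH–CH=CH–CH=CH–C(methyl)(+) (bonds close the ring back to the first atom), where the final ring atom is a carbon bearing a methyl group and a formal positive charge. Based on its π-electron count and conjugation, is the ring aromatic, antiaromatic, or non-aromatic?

Check conjugation: the double-bond atoms are sp², each contributing one p electron; the carbocation has an empty p orbital — every position has a p orbital, so the cyclic π system is continuous.
Adding the contributions, 3 × 2 = 6 from the double-bond units + 0 from the C(methyl)(+) atom = 6.
That gives a 4n+2 count (6, n = 1).

Aromatic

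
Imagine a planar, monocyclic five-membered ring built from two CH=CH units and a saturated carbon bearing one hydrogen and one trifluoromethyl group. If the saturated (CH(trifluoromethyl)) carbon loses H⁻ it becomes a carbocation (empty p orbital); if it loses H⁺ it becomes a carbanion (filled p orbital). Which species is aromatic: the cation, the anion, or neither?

In either ion the ring is fully conjugated: every atom, including the new sp² carbon, supplies a p orbital.
Cation: 2 × 2 + 0 = 4 π electrons → 4(1), antiaromatic.
Anion: 2 × 2 + 2 = 6 π electrons → 4(1)+2, aromatic.

The anion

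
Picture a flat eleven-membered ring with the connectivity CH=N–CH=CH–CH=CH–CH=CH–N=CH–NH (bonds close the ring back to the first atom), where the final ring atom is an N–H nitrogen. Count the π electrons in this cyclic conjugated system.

Every ring atom contributes a p orbital perpendicular to the ring (each doubly-bonded ring atom is sp² with one p-orbital electron; the doubly-bonded nitrogens are pyridine-type — their lone pairs lie in the ring plane, leaving one electron in the p orbital; the pyrrole-type nitrogen donates its lone pair from the p orbital), so the π system is cyclic and fully conjugated.
π-electron count: 5 × 2 = 10 from the double-bond units + 2 from the NH atom = 12.

12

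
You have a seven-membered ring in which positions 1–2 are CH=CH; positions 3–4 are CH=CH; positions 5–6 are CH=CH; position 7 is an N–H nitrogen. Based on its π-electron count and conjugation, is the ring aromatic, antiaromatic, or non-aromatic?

Antiaromatic

Check conjugation: the double-bond atoms are sp², each contributing one p electron; the pyrrole-type nitrogen donates its lone pair from the p orbital — every position has a p orbital, so the cyclic π system is continuous.
Counting π electrons: 3 × 2 = 6 from the double-bond units + 2 from the NH atom = 8.
A 4n π count (8, n = 2) in a planar conjugated ring means antiaromatic.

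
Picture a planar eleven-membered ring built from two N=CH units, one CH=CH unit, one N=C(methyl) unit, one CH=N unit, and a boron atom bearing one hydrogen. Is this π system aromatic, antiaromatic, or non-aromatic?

Every ring atom contributes a p orbital perpendicular to the ring (every atom in a ring double bond is sp² and brings one electron to the p orbital; the doubly-bonded nitrogens are pyridine-type — their lone pairs lie in the ring plane, leaving one electron in the p orbital; the boron has an empty p orbital), so the π system is cyclic and fully conjugated.
Adding the contributions, 5 × 2 = 10 from the double-bond units + 0 from the BH atom = 10.
That gives a 4n+2 count (10, n = 2).

Aromatic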